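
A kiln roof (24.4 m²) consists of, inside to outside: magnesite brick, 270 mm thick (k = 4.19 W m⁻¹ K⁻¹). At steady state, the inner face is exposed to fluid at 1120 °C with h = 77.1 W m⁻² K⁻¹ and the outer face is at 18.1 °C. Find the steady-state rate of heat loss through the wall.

Q = 347 kW

Resistance network (inner→outer):
  R_conv,in = 1/(hA) = 1/(77.1·24.4) = 5.316×10^-4 K/W
  R_magnesite brick = L/(kA) = 0.270/(4.19·24.4) = 0.002641 K/W
ΣR = 5.316×10^-4 + 0.002641 = 0.003173 K/W
Q = ΔT/ΣR = (1120 °C − 18.1 °C)/0.003173 = 3.47×10^5 W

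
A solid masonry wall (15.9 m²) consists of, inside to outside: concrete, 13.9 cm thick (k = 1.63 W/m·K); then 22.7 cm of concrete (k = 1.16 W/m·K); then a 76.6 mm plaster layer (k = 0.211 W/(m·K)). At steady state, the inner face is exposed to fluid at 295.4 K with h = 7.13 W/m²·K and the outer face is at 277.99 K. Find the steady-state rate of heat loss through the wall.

Resistance network (inner→outer):
  R_conv,in = 1/(hA) = 1/(7.13·15.9) = 0.008821 K/W
  R_concrete = L/(kA) = 0.139/(1.63·15.9) = 0.005363 K/W
  R_concrete = L/(kA) = 0.227/(1.16·15.9) = 0.01231 K/W
  R_plaster = L/(kA) = 0.0766/(0.211·15.9) = 0.02283 K/W
ΣR = 0.008821 + 0.005363 + 0.01231 + 0.02283 = 0.04932 K/W
Q = ΔT/ΣR = (295.4 K − 277.99 K)/0.04932 = 353 W

Q = 353 W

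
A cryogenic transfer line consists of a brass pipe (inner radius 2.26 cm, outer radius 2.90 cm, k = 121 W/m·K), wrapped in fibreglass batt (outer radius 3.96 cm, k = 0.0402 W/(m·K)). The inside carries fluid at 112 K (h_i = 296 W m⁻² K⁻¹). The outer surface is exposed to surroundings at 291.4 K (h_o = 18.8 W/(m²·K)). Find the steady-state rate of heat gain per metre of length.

Treat each layer as a resistance in series:
  R'_conv,in = 1/(2πr h) = 1/(2π·0.0226·296) = 0.02379 m·K/W
  R'_brass = ln(0.0290/0.0226)/(2πk) = 0.2493/(2π·121) = 3.280×10^-4 m·K/W
  R'_fibreglass batt = ln(0.0396/0.0290)/(2πk) = 0.3115/(2π·0.0402) = 1.233 m·K/W
  R'_conv,out = 1/(2πr h) = 1/(2π·0.0396·18.8) = 0.2138 m·K/W
ΣR = 0.02379 + 3.280×10^-4 + 1.233 + 0.2138 = 1.471 m·K/W
Q' = ΔT/ΣR = (112 K − 291.4 K)/1.471 = -122 W/m
(Negative Q' ⇒ heat flows inward; heat gain = 122 W/m.)

Q' = 122 W/m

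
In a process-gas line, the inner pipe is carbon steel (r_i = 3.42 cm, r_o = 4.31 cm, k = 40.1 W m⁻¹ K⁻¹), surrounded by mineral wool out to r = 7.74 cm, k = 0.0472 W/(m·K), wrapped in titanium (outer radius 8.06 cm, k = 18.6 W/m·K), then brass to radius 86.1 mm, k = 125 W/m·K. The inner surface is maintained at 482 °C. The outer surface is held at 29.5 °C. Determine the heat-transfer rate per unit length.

Q' = 229 W/m

Series thermal resistances, inner to outer:
  R'_carbon steel = ln(0.0431/0.0342)/(2πk) = 0.2313/(2π·40.1) = 9.180×10^-4 m·K/W
  R'_mineral wool = ln(0.0774/0.0431)/(2πk) = 0.5855/(2π·0.0472) = 1.974 m·K/W
  R'_titanium = ln(0.0806/0.0774)/(2πk) = 0.04051/(2π·18.6) = 3.466×10^-4 m·K/W
  R'_brass = ln(0.0861/0.0806)/(2πk) = 0.06601/(2π·125) = 8.405×10^-5 m·K/W
ΣR = 9.180×10^-4 + 1.974 + 3.466×10^-4 + 8.405×10^-5 = 1.975 m·K/W
Q' = ΔT/ΣR = (482 °C − 29.5 °C)/1.975 = 229 W/m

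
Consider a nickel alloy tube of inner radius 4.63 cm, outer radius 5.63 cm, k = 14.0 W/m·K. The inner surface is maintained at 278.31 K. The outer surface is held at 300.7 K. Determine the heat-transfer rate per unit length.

Q' = 2πk·ΔT/ln(r₂/r₁) = 2π × 14.0 × 22.39 / ln(0.0563/0.0463) = 10100 W/m

Q' = 10100 W/m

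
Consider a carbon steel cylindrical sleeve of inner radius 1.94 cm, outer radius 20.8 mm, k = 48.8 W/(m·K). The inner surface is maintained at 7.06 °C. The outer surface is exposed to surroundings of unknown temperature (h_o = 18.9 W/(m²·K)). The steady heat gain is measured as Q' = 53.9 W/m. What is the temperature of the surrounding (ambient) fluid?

T_out = 28.9 °C

Series resistances:
  R'_carbon steel = ln(0.0208/0.0194)/(2πk) = 0.06968/(2π·48.8) = 2.273×10^-4 m·K/W
  R'_conv,out = 1/(2πr h) = 1/(2π·0.0208·18.9) = 0.4049 m·K/W
ΣR = 0.4051 m·K/W
ΔT = Q'·ΣR = 53.9 × 0.4051 = 21.83 K
Heat flows inward, so T_out = T_in + ΔT = 7.06 + 21.83 = 28.9 °C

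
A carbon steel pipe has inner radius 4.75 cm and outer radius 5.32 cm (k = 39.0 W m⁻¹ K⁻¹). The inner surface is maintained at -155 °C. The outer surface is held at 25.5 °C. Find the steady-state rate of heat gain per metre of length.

Q' = 3.90×10^5 W/m

Q' = 2πk·ΔT/ln(r₂/r₁) = 2π × 39.0 × 180.5 / ln(0.0532/0.0475) = 3.90×10^5 W/m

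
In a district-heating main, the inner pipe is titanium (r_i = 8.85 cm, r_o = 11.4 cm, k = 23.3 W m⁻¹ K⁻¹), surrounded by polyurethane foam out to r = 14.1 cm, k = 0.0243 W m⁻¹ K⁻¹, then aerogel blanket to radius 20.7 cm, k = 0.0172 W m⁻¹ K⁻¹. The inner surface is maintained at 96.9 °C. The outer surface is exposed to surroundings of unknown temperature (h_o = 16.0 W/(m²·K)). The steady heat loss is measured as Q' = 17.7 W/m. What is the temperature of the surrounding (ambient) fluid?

Sum the resistances:
  R'_titanium = ln(0.114/0.0885)/(2πk) = 0.2532/(2π·23.3) = 0.001730 m·K/W
  R'_polyurethane foam = ln(0.141/0.114)/(2πk) = 0.2126/(2π·0.0243) = 1.392 m·K/W
  R'_aerogel blanket = ln(0.207/0.141)/(2πk) = 0.3840/(2π·0.0172) = 3.553 m·K/W
  R'_conv,out = 1/(2πr h) = 1/(2π·0.207·16.0) = 0.04805 m·K/W
ΣR = 4.995 m·K/W
ΔT = Q'·ΣR = 17.7 × 4.995 = 88.41 K
Heat flows outward, so T_out = T_in − ΔT = 96.9 − 88.41 = 8.49 °C

T_out = 8.49 °C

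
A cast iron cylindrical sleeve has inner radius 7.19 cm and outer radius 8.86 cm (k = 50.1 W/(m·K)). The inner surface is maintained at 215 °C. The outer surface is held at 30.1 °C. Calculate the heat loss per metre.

Q' = 2πk·ΔT/ln(r₂/r₁) = 2π × 50.1 × 184.9 / ln(0.0886/0.0719) = 2.79×10^5 W/m

Q' = 2.79×10^5 W/m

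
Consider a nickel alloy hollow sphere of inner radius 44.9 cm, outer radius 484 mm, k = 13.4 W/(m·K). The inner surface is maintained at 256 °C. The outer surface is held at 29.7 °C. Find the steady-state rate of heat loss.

Q = 4πk·ΔT/(1/r₁ − 1/r₂) = 4π × 13.4 × 226.3 / (1/0.449 − 1/0.484) = 2.37×10^5 W

Q = 237 kW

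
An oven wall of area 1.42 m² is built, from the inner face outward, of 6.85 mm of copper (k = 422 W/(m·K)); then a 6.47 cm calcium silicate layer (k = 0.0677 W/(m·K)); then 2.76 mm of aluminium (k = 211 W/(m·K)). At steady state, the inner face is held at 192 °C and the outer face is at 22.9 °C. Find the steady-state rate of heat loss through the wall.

Series thermal resistances, inner to outer:
  R_copper = L/(kA) = 0.00685/(422·1.42) = 1.143×10^-5 K/W
  R_calcium silicate = L/(kA) = 0.0647/(0.0677·1.42) = 0.6730 K/W
  R_aluminium = L/(kA) = 0.00276/(211·1.42) = 9.212×10^-6 K/W
ΣR = 1.143×10^-5 + 0.6730 + 9.212×10^-6 = 0.6730 K/W
Q = ΔT/ΣR = (192 °C − 22.9 °C)/0.6730 = 251 W

Q = 251 W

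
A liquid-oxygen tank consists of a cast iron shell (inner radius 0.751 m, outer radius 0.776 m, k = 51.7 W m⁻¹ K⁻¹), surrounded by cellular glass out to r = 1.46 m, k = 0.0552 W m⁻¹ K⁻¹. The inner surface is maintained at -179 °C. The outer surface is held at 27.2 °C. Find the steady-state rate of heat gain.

Resistance network (inner→outer):
  R_cast iron = (1/0.751 − 1/0.776)/(4πk) = 0.04290/(4π·51.7) = 6.603×10^-5 K/W
  R_cellular glass = (1/0.776 − 1/1.46)/(4πk) = 0.6037/(4π·0.0552) = 0.8703 K/W
ΣR = 6.603×10^-5 + 0.8703 = 0.8704 K/W
Q = ΔT/ΣR = (-179 °C − 27.2 °C)/0.8704 = -237 W
(Negative Q ⇒ heat flows inward; heat gain = 237 W.)

Q = 237 W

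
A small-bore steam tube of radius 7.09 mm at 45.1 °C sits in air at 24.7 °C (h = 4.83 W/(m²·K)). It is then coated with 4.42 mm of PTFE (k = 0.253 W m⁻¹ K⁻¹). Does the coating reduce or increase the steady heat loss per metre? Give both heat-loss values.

Critical radius for a cylinder: r_cr = k/h = 0.0524 m = 5.24 cm.
Outer radius after coating: r₂ = 0.00709 + 0.00442 = 0.01151 m.
Since r₁ < r_cr and r₂ ≤ r_cr, the coating moves toward the maximum at r_cr — heat loss rises.
Bare: R = 1/(2πr₁h) = 4.648 m·K/W; Q = 20.4/4.648 = 4.39 W/m.
Coated: R = R_cond + R_conv = 3.168 m·K/W; Q = 20.4/3.168 = 6.44 W/m.

increases: 4.39 → 6.44 W/m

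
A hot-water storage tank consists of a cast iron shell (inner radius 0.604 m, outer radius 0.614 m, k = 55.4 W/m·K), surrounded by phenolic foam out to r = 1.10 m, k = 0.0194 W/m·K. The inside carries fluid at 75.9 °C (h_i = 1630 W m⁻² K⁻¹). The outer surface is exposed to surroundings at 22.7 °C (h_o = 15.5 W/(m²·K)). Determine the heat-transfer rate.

Q = 18.0 W

Treat each layer as a resistance in series:
  R_conv,in = 1/(4πr²h) = 1/(4π·0.604²·1630) = 1.338×10^-4 K/W
  R_cast iron = (1/0.604 − 1/0.614)/(4πk) = 0.02696/(4π·55.4) = 3.873×10^-5 K/W
  R_phenolic foam = (1/0.614 − 1/1.10)/(4πk) = 0.7196/(4π·0.0194) = 2.952 K/W
  R_conv,out = 1/(4πr²h) = 1/(4π·1.10²·15.5) = 0.004243 K/W
ΣR = 1.338×10^-4 + 3.873×10^-5 + 2.952 + 0.004243 = 2.956 K/W
Q = ΔT/ΣR = (75.9 °C − 22.7 °C)/2.956 = 18.0 W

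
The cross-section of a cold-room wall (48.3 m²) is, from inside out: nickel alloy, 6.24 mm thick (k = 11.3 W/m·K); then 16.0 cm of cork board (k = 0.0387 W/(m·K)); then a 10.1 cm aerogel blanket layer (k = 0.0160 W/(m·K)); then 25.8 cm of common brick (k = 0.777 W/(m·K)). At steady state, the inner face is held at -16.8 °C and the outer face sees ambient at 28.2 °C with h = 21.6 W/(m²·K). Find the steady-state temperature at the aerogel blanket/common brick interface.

Treat each layer as a resistance in series:
  R_nickel alloy = L/(kA) = 0.00624/(11.3·48.3) = 1.143×10^-5 K/W
  R_cork board = L/(kA) = 0.160/(0.0387·48.3) = 0.08560 K/W
  R_aerogel blanket = L/(kA) = 0.101/(0.0160·48.3) = 0.1307 K/W
  R_common brick = L/(kA) = 0.258/(0.777·48.3) = 0.006875 K/W
  R_conv,out = 1/(hA) = 1/(21.6·48.3) = 9.585×10^-4 K/W
ΣR = 1.143×10^-5 + 0.08560 + 0.1307 + 0.006875 + 9.585×10^-4 = 0.2241 K/W
Q = ΔT/ΣR = (-16.8 °C − 28.2 °C)/0.2241 = -200.8 W
From the inner boundary to the aerogel blanket/common brick interface, ΣR_partial = 0.2163 K/W.
T_interface = T_in − Q·ΣR_partial = -16.8 °C − (-200.8)(0.2163) = 26.6 °C

T = 26.6 °C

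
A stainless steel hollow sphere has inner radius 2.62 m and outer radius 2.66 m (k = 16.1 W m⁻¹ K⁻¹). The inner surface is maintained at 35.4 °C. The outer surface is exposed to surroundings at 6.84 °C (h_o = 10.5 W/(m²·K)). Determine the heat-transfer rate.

Q = 26.0 kW

Treat each layer as a resistance in series:
  R_stainless steel = (1/2.62 − 1/2.66)/(4πk) = 0.005740/(4π·16.1) = 2.837×10^-5 K/W
  R_conv,out = 1/(4πr²h) = 1/(4π·2.66²·10.5) = 0.001071 K/W
ΣR = 2.837×10^-5 + 0.001071 = 0.001099 K/W
Q = ΔT/ΣR = (35.4 °C − 6.84 °C)/0.001099 = 26000 W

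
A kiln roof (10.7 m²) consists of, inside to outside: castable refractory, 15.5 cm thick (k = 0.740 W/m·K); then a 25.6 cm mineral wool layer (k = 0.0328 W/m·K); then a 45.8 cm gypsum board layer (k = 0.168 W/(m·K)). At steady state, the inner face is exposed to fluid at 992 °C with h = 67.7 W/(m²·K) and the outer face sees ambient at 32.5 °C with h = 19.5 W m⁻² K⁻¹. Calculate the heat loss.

Q = 950 W

Resistance network (inner→outer):
  R_conv,in = 1/(hA) = 1/(67.7·10.7) = 0.001380 K/W
  R_castable refractory = L/(kA) = 0.155/(0.740·10.7) = 0.01958 K/W
  R_mineral wool = L/(kA) = 0.256/(0.0328·10.7) = 0.7294 K/W
  R_gypsum board = L/(kA) = 0.458/(0.168·10.7) = 0.2548 K/W
  R_conv,out = 1/(hA) = 1/(19.5·10.7) = 0.004793 K/W
ΣR = 0.001380 + 0.01958 + 0.7294 + 0.2548 + 0.004793 = 1.010 K/W
Q = ΔT/ΣR = (992 °C − 32.5 °C)/1.010 = 950 W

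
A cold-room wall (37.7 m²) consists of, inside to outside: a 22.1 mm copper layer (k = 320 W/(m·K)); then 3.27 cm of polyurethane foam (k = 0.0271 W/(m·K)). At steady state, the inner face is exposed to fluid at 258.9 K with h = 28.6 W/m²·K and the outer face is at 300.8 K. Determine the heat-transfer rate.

Q = 1270 W

Resistance network (inner→outer):
  R_conv,in = 1/(hA) = 1/(28.6·37.7) = 9.275×10^-4 K/W
  R_copper = L/(kA) = 0.0221/(320·37.7) = 1.832×10^-6 K/W
  R_polyurethane foam = L/(kA) = 0.0327/(0.0271·37.7) = 0.03201 K/W
ΣR = 9.275×10^-4 + 1.832×10^-6 + 0.03201 = 0.03294 K/W
Q = ΔT/ΣR = (258.9 K − 300.8 K)/0.03294 = -1270 W
(Negative Q ⇒ heat flows inward; heat gain = 1270 W.)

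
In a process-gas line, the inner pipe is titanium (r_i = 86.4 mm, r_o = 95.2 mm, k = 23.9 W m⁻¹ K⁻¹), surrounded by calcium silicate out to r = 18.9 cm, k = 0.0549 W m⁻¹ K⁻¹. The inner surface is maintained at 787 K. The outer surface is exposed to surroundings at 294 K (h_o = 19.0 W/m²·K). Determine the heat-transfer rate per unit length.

Series thermal resistances, inner to outer:
  R'_titanium = ln(0.0952/0.0864)/(2πk) = 0.09699/(2π·23.9) = 6.459×10^-4 m·K/W
  R'_calcium silicate = ln(0.189/0.0952)/(2πk) = 0.6858/(2π·0.0549) = 1.988 m·K/W
  R'_conv,out = 1/(2πr h) = 1/(2π·0.189·19.0) = 0.04432 m·K/W
ΣR = 6.459×10^-4 + 1.988 + 0.04432 = 2.033 m·K/W
Q' = ΔT/ΣR = (787 K − 294 K)/2.033 = 242 W/m

Q' = 242 W/m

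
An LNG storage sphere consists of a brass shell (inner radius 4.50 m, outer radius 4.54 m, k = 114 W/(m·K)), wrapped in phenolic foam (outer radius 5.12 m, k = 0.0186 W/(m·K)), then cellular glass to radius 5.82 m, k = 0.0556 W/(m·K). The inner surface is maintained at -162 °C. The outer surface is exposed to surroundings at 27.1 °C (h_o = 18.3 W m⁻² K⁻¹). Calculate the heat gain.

Q = 1350 W

Treat each layer as a resistance in series:
  R_brass = (1/4.50 − 1/4.54)/(4πk) = 0.001958/(4π·114) = 1.367×10^-6 K/W
  R_phenolic foam = (1/4.54 − 1/5.12)/(4πk) = 0.02495/(4π·0.0186) = 0.1068 K/W
  R_cellular glass = (1/5.12 − 1/5.82)/(4πk) = 0.02349/(4π·0.0556) = 0.03362 K/W
  R_conv,out = 1/(4πr²h) = 1/(4π·5.82²·18.3) = 1.284×10^-4 K/W
ΣR = 1.367×10^-6 + 0.1068 + 0.03362 + 1.284×10^-4 = 0.1405 K/W
Q = ΔT/ΣR = (-162 °C − 27.1 °C)/0.1405 = -1350 W
(Negative Q ⇒ heat flows inward; heat gain = 1350 W.)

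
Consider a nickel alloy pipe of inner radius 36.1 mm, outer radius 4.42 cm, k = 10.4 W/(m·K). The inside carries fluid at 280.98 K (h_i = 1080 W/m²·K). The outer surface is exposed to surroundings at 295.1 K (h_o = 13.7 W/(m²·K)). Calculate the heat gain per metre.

Q' = 52.3 W/m

Resistance network (inner→outer):
  R'_conv,in = 1/(2πr h) = 1/(2π·0.0361·1080) = 0.004082 m·K/W
  R'_nickel alloy = ln(0.0442/0.0361)/(2πk) = 0.2024/(2π·10.4) = 0.003098 m·K/W
  R'_conv,out = 1/(2πr h) = 1/(2π·0.0442·13.7) = 0.2628 m·K/W
ΣR = 0.004082 + 0.003098 + 0.2628 = 0.2700 m·K/W
Q' = ΔT/ΣR = (280.98 K − 295.1 K)/0.2700 = -52.3 W/m
(Negative Q' ⇒ heat flows inward; heat gain = 52.3 W/m.)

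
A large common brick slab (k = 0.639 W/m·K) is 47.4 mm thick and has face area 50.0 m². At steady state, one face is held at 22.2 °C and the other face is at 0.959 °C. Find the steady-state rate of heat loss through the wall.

Q = kA·ΔT/L = 0.639 × 50.0 × |22.2 °C − 0.959 °C| / 0.0474 = 14300 W

Q = 14300 W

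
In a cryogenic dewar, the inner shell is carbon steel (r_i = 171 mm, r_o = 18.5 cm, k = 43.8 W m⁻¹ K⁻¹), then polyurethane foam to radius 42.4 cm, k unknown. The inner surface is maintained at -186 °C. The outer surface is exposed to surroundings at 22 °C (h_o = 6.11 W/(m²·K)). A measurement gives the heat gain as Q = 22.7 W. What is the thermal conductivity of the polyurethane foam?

k = 0.0267 W/m·K

ΣR = ΔT/Q = |-186 − 22|/22.7 = 9.163 K/W
Known resistances:
  R_carbon steel = (1/0.171 − 1/0.185)/(4πk) = 0.4425/(4π·43.8) = 8.040×10^-4 K/W
  R_conv,out = 1/(4πr²h) = 1/(4π·0.424²·6.11) = 0.07245 K/W
R_polyurethane foam = ΣR − ΣR_known = 9.163 − 0.07325 = 9.090 K/W
(1/r₁−1/r₂)/(4πk) = 9.090 ⇒ k = 3.047/(4π·9.090) = 0.0267 W/m·K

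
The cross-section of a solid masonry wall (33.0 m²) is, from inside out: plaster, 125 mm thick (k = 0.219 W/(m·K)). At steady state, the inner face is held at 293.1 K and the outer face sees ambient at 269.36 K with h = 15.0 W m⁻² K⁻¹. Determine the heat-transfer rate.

Q = 1230 W

Treat each layer as a resistance in series:
  R_plaster = L/(kA) = 0.125/(0.219·33.0) = 0.01730 K/W
  R_conv,out = 1/(hA) = 1/(15.0·33.0) = 0.002020 K/W
ΣR = 0.01730 + 0.002020 = 0.01932 K/W
Q = ΔT/ΣR = (293.1 K − 269.36 K)/0.01932 = 1230 W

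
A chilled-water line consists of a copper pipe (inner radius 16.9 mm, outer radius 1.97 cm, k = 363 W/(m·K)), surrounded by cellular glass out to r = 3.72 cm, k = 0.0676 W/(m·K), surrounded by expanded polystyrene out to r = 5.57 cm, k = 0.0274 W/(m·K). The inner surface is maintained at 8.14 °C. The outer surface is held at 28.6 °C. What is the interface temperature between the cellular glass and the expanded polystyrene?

T = 16.1 °C

Series thermal resistances, inner to outer:
  R'_copper = ln(0.0197/0.0169)/(2πk) = 0.1533/(2π·363) = 6.722×10^-5 m·K/W
  R'_cellular glass = ln(0.0372/0.0197)/(2πk) = 0.6357/(2π·0.0676) = 1.497 m·K/W
  R'_expanded polystyrene = ln(0.0557/0.0372)/(2πk) = 0.4037/(2π·0.0274) = 2.345 m·K/W
ΣR = 6.722×10^-5 + 1.497 + 2.345 = 3.842 m·K/W
Q' = ΔT/ΣR = (8.14 °C − 28.6 °C)/3.842 = -5.325 W/m
From the inner boundary to the cellular glass/expanded polystyrene interface, ΣR_partial = 1.497 m·K/W.
T_interface = T_in − Q'·ΣR_partial = 8.14 °C − (-5.325)(1.497) = 16.1 °C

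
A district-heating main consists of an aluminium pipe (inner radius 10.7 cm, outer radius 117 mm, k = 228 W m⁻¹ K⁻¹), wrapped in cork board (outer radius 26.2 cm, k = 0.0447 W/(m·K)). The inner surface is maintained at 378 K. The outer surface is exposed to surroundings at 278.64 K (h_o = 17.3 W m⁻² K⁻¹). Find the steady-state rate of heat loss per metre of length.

Q' = 34.2 W/m

Treat each layer as a resistance in series:
  R'_aluminium = ln(0.117/0.107)/(2πk) = 0.08935/(2π·228) = 6.237×10^-5 m·K/W
  R'_cork board = ln(0.262/0.117)/(2πk) = 0.8062/(2π·0.0447) = 2.870 m·K/W
  R'_conv,out = 1/(2πr h) = 1/(2π·0.262·17.3) = 0.03511 m·K/W
ΣR = 6.237×10^-5 + 2.870 + 0.03511 = 2.905 m·K/W
Q' = ΔT/ΣR = (378 K − 278.64 K)/2.905 = 34.2 W/m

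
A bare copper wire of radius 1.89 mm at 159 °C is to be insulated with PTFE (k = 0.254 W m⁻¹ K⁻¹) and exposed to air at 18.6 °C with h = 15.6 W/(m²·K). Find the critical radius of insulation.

For a cylinder, r_cr = k_ins/h = 0.254/15.6 = 0.0163 m = 1.63 cm

r_cr = 1.63 cm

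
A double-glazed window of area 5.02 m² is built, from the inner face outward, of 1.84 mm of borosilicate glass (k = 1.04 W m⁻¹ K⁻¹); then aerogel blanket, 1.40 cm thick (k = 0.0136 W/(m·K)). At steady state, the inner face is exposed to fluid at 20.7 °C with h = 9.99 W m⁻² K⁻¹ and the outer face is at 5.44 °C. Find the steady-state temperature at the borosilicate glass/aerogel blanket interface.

T = 19.3 °C

Series thermal resistances, inner to outer:
  R_conv,in = 1/(hA) = 1/(9.99·5.02) = 0.01994 K/W
  R_borosilicate glass = L/(kA) = 0.00184/(1.04·5.02) = 3.524×10^-4 K/W
  R_aerogel blanket = L/(kA) = 0.0140/(0.0136·5.02) = 0.2051 K/W
ΣR = 0.01994 + 3.524×10^-4 + 0.2051 = 0.2254 K/W
Q = ΔT/ΣR = (20.7 °C − 5.44 °C)/0.2254 = 67.70 W
From the inner boundary to the borosilicate glass/aerogel blanket interface, ΣR_partial = 0.02029 K/W.
T_interface = T_in − Q·ΣR_partial = 20.7 °C − (67.70)(0.02029) = 19.3 °C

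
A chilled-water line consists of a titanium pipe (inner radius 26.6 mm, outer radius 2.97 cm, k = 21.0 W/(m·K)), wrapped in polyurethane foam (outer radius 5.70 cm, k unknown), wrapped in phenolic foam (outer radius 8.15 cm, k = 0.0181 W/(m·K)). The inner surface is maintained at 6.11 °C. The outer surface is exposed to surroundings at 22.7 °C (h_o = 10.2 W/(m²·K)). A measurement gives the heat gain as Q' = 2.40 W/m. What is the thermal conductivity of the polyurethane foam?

k = 0.0290 W/m·K

ΣR = ΔT/Q' = |6.11 − 22.7|/2.40 = 6.913 m·K/W
Known resistances:
  R'_titanium = ln(0.0297/0.0266)/(2πk) = 0.1102/(2π·21.0) = 8.355×10^-4 m·K/W
  R'_phenolic foam = ln(0.0815/0.0570)/(2πk) = 0.3576/(2π·0.0181) = 3.144 m·K/W
  R'_conv,out = 1/(2πr h) = 1/(2π·0.0815·10.2) = 0.1915 m·K/W
R_polyurethane foam = ΣR − ΣR_known = 6.913 − 3.336 = 3.577 m·K/W
ln(r₂/r₁)/(2πk) = 3.577 ⇒ k = 0.6519/(2π·3.577) = 0.0290 W/m·K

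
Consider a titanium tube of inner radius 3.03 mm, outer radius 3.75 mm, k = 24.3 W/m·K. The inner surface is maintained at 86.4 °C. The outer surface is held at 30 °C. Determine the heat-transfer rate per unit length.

Q' = 40.4 kW/m

Q' = 2πk·ΔT/ln(r₂/r₁) = 2π × 24.3 × 56.4 / ln(0.00375/0.00303) = 40400 W/m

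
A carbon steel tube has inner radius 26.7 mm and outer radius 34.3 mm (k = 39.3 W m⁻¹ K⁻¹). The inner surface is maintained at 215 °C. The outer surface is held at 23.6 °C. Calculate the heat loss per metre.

Q' = 2πk·ΔT/ln(r₂/r₁) = 2π × 39.3 × 191.4 / ln(0.0343/0.0267) = 1.89×10^5 W/m

Q' = 189 kW/m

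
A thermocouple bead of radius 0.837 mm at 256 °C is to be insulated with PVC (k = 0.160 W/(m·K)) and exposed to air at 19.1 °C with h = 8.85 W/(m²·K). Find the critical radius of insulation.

r_cr = 3.62 cm

For a sphere, r_cr = 2k_ins/h = 2·0.160/8.85 = 0.0362 m = 3.62 cm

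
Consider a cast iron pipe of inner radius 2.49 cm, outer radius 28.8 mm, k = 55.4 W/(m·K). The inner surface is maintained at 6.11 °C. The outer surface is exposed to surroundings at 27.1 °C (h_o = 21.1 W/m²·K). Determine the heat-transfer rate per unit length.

Treat each layer as a resistance in series:
  R'_cast iron = ln(0.0288/0.0249)/(2πk) = 0.1455/(2π·55.4) = 4.180×10^-4 m·K/W
  R'_conv,out = 1/(2πr h) = 1/(2π·0.0288·21.1) = 0.2619 m·K/W
ΣR = 4.180×10^-4 + 0.2619 = 0.2623 m·K/W
Q' = ΔT/ΣR = (6.11 °C − 27.1 °C)/0.2623 = -80.0 W/m
(Negative Q' ⇒ heat flows inward; heat gain = 80.0 W/m.)

Q' = 80.0 W/m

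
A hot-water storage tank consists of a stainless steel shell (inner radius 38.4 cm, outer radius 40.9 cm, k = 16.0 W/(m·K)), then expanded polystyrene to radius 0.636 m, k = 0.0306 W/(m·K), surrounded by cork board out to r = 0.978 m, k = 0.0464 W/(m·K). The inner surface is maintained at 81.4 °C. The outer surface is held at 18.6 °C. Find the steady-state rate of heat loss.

Series thermal resistances, inner to outer:
  R_stainless steel = (1/0.384 − 1/0.409)/(4πk) = 0.1592/(4π·16.0) = 7.917×10^-4 K/W
  R_expanded polystyrene = (1/0.409 − 1/0.636)/(4πk) = 0.8727/(4π·0.0306) = 2.269 K/W
  R_cork board = (1/0.636 − 1/0.978)/(4πk) = 0.5498/(4π·0.0464) = 0.9430 K/W
ΣR = 7.917×10^-4 + 2.269 + 0.9430 = 3.213 K/W
Q = ΔT/ΣR = (81.4 °C − 18.6 °C)/3.213 = 19.5 W

Q = 19.5 W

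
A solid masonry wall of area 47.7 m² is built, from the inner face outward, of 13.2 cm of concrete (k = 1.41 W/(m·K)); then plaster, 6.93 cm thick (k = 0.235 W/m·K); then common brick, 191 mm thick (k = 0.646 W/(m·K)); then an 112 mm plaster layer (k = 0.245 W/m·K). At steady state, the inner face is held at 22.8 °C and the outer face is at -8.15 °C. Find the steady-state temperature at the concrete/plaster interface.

Treat each layer as a resistance in series:
  R_concrete = L/(kA) = 0.132/(1.41·47.7) = 0.001963 K/W
  R_plaster = L/(kA) = 0.0693/(0.235·47.7) = 0.006182 K/W
  R_common brick = L/(kA) = 0.191/(0.646·47.7) = 0.006198 K/W
  R_plaster = L/(kA) = 0.112/(0.245·47.7) = 0.009584 K/W
ΣR = 0.001963 + 0.006182 + 0.006198 + 0.009584 = 0.02393 K/W
Q = ΔT/ΣR = (22.8 °C − -8.15 °C)/0.02393 = 1293 W
From the inner boundary to the concrete/plaster interface, ΣR_partial = 0.001963 K/W.
T_interface = T_in − Q·ΣR_partial = 22.8 °C − (1293)(0.001963) = 20.3 °C

T = 20.3 °C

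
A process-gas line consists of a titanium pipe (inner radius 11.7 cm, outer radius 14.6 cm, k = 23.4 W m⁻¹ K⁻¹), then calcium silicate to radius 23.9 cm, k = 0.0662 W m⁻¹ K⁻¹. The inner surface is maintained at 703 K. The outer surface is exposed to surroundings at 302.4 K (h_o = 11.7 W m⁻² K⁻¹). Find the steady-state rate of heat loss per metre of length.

Series thermal resistances, inner to outer:
  R'_titanium = ln(0.146/0.117)/(2πk) = 0.2214/(2π·23.4) = 0.001506 m·K/W
  R'_calcium silicate = ln(0.239/0.146)/(2πk) = 0.4929/(2π·0.0662) = 1.185 m·K/W
  R'_conv,out = 1/(2πr h) = 1/(2π·0.239·11.7) = 0.05692 m·K/W
ΣR = 0.001506 + 1.185 + 0.05692 = 1.243 m·K/W
Q' = ΔT/ΣR = (703 K − 302.4 K)/1.243 = 322 W/m

Q' = 322 W/m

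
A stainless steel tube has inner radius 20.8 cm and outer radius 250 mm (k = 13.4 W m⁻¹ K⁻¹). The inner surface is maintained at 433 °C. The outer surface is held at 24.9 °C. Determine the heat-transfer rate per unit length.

Q' = 2πk·ΔT/ln(r₂/r₁) = 2π × 13.4 × 408.1 / ln(0.250/0.208) = 1.87×10^5 W/m

Q' = 187 kW/m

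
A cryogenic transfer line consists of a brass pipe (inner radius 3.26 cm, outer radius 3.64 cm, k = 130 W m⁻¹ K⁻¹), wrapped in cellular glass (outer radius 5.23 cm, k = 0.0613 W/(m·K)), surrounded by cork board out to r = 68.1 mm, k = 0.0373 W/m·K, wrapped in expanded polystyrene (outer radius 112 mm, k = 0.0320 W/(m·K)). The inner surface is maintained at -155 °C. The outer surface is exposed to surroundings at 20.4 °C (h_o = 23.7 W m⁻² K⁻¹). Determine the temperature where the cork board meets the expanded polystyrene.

Resistance network (inner→outer):
  R'_brass = ln(0.0364/0.0326)/(2πk) = 0.1103/(2π·130) = 1.350×10^-4 m·K/W
  R'_cellular glass = ln(0.0523/0.0364)/(2πk) = 0.3624/(2π·0.0613) = 0.9410 m·K/W
  R'_cork board = ln(0.0681/0.0523)/(2πk) = 0.2640/(2π·0.0373) = 1.126 m·K/W
  R'_expanded polystyrene = ln(0.112/0.0681)/(2πk) = 0.4975/(2π·0.0320) = 2.474 m·K/W
  R'_conv,out = 1/(2πr h) = 1/(2π·0.112·23.7) = 0.05996 m·K/W
ΣR = 1.350×10^-4 + 0.9410 + 1.126 + 2.474 + 0.05996 = 4.601 m·K/W
Q' = ΔT/ΣR = (-155 °C − 20.4 °C)/4.601 = -38.12 W/m
From the inner boundary to the cork board/expanded polystyrene interface, ΣR_partial = 2.067 m·K/W.
T_interface = T_in − Q'·ΣR_partial = -155 °C − (-38.12)(2.067) = -76.2 °C

T = -76.2 °C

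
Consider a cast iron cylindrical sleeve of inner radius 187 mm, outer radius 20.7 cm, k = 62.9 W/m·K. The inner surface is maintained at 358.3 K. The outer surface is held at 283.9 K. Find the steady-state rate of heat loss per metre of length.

Q' = 289 kW/m

Q' = 2πk·ΔT/ln(r₂/r₁) = 2π × 62.9 × 74.4 / ln(0.207/0.187) = 2.89×10^5 W/m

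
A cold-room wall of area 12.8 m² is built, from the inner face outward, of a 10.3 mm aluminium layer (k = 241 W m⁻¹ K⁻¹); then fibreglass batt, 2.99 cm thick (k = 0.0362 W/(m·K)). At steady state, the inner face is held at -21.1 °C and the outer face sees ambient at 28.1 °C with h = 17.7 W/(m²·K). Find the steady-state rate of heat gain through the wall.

Series thermal resistances, inner to outer:
  R_aluminium = L/(kA) = 0.0103/(241·12.8) = 3.339×10^-6 K/W
  R_fibreglass batt = L/(kA) = 0.0299/(0.0362·12.8) = 0.06453 K/W
  R_conv,out = 1/(hA) = 1/(17.7·12.8) = 0.004414 K/W
ΣR = 3.339×10^-6 + 0.06453 + 0.004414 = 0.06895 K/W
Q = ΔT/ΣR = (-21.1 °C − 28.1 °C)/0.06895 = -714 W
(Negative Q ⇒ heat flows inward; heat gain = 714 W.)

Q = 714 W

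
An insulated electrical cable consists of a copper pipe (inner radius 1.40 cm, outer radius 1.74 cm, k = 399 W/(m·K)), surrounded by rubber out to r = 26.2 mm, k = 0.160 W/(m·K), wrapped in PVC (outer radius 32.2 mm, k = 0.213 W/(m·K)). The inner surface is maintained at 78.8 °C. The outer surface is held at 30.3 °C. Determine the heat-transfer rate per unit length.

Resistance network (inner→outer):
  R'_copper = ln(0.0174/0.0140)/(2πk) = 0.2174/(2π·399) = 8.672×10^-5 m·K/W
  R'_rubber = ln(0.0262/0.0174)/(2πk) = 0.4093/(2π·0.160) = 0.4071 m·K/W
  R'_PVC = ln(0.0322/0.0262)/(2πk) = 0.2062/(2π·0.213) = 0.1541 m·K/W
ΣR = 8.672×10^-5 + 0.4071 + 0.1541 = 0.5613 m·K/W
Q' = ΔT/ΣR = (78.8 °C − 30.3 °C)/0.5613 = 86.4 W/m

Q' = 86.4 W/m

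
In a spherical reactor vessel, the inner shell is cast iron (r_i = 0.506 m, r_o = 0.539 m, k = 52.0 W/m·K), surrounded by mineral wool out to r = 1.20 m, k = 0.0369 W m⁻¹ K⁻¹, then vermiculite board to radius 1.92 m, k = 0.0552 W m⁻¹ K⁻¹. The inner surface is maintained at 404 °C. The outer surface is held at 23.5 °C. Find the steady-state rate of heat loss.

Q = 143 W

Treat each layer as a resistance in series:
  R_cast iron = (1/0.506 − 1/0.539)/(4πk) = 0.1210/(4π·52.0) = 1.852×10^-4 K/W
  R_mineral wool = (1/0.539 − 1/1.20)/(4πk) = 1.022/(4π·0.0369) = 2.204 K/W
  R_vermiculite board = (1/1.20 − 1/1.92)/(4πk) = 0.3125/(4π·0.0552) = 0.4505 K/W
ΣR = 1.852×10^-4 + 2.204 + 0.4505 = 2.655 K/W
Q = ΔT/ΣR = (404 °C − 23.5 °C)/2.655 = 143 W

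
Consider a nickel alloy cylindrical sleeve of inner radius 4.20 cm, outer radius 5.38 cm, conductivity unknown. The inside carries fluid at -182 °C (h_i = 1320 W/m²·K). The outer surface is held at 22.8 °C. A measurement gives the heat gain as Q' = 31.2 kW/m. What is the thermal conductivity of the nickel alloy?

ΣR = ΔT/Q' = |-182 − 22.8|/31200 = 0.006564 m·K/W
Known resistances:
  R'_conv,in = 1/(2πr h) = 1/(2π·0.0420·1320) = 0.002871 m·K/W
R_nickel alloy = ΣR − ΣR_known = 0.006564 − 0.002871 = 0.003693 m·K/W
ln(r₂/r₁)/(2πk) = 0.003693 ⇒ k = 0.2476/(2π·0.003693) = 10.7 W/m·K

k = 10.7 W/m·K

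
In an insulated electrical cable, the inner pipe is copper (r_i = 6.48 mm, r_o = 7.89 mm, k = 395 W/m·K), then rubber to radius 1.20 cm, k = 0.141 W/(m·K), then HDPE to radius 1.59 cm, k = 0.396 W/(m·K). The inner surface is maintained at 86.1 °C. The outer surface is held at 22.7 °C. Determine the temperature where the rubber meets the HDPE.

T = 34.9 °C

Treat each layer as a resistance in series:
  R'_copper = ln(0.00789/0.00648)/(2πk) = 0.1969/(2π·395) = 7.933×10^-5 m·K/W
  R'_rubber = ln(0.0120/0.00789)/(2πk) = 0.4193/(2π·0.141) = 0.4733 m·K/W
  R'_HDPE = ln(0.0159/0.0120)/(2πk) = 0.2814/(2π·0.396) = 0.1131 m·K/W
ΣR = 7.933×10^-5 + 0.4733 + 0.1131 = 0.5865 m·K/W
Q' = ΔT/ΣR = (86.1 °C − 22.7 °C)/0.5865 = 108.1 W/m
From the inner boundary to the rubber/HDPE interface, ΣR_partial = 0.4734 m·K/W.
T_interface = T_in − Q'·ΣR_partial = 86.1 °C − (108.1)(0.4734) = 34.9 °C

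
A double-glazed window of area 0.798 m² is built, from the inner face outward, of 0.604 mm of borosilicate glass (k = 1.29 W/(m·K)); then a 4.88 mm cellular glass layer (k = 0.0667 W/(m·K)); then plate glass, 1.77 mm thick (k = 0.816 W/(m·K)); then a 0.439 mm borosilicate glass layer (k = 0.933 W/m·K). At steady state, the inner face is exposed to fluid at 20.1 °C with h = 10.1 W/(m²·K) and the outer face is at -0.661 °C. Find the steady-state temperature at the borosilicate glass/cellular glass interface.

Treat each layer as a resistance in series:
  R_conv,in = 1/(hA) = 1/(10.1·0.798) = 0.1241 K/W
  R_borosilicate glass = L/(kA) = 6.04×10^-4/(1.29·0.798) = 5.867×10^-4 K/W
  R_cellular glass = L/(kA) = 0.00488/(0.0667·0.798) = 0.09168 K/W
  R_plate glass = L/(kA) = 0.00177/(0.816·0.798) = 0.002718 K/W
  R_borosilicate glass = L/(kA) = 4.39×10^-4/(0.933·0.798) = 5.896×10^-4 K/W
ΣR = 0.1241 + 5.867×10^-4 + 0.09168 + 0.002718 + 5.896×10^-4 = 0.2197 K/W
Q = ΔT/ΣR = (20.1 °C − -0.661 °C)/0.2197 = 94.50 W
From the inner boundary to the borosilicate glass/cellular glass interface, ΣR_partial = 0.1247 K/W.
T_interface = T_in − Q·ΣR_partial = 20.1 °C − (94.50)(0.1247) = 8.32 °C

T = 8.32 °C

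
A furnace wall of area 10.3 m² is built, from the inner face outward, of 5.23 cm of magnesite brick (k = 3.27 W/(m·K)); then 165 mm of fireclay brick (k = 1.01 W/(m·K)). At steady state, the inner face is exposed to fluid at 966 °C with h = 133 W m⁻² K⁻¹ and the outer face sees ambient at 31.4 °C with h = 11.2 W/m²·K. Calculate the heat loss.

Q = 34900 W

Treat each layer as a resistance in series:
  R_conv,in = 1/(hA) = 1/(133·10.3) = 7.300×10^-4 K/W
  R_magnesite brick = L/(kA) = 0.0523/(3.27·10.3) = 0.001553 K/W
  R_fireclay brick = L/(kA) = 0.165/(1.01·10.3) = 0.01586 K/W
  R_conv,out = 1/(hA) = 1/(11.2·10.3) = 0.008669 K/W
ΣR = 7.300×10^-4 + 0.001553 + 0.01586 + 0.008669 = 0.02681 K/W
Q = ΔT/ΣR = (966 °C − 31.4 °C)/0.02681 = 34900 W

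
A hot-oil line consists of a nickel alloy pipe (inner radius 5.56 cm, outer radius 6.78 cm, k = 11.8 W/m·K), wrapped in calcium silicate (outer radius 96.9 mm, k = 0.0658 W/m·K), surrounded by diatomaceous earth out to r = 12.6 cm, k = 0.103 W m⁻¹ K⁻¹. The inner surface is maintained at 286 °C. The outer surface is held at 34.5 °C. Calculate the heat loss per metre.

Q' = 198 W/m

Resistance network (inner→outer):
  R'_nickel alloy = ln(0.0678/0.0556)/(2πk) = 0.1984/(2π·11.8) = 0.002676 m·K/W
  R'_calcium silicate = ln(0.0969/0.0678)/(2πk) = 0.3571/(2π·0.0658) = 0.8638 m·K/W
  R'_diatomaceous earth = ln(0.126/0.0969)/(2πk) = 0.2626/(2π·0.103) = 0.4058 m·K/W
ΣR = 0.002676 + 0.8638 + 0.4058 = 1.272 m·K/W
Q' = ΔT/ΣR = (286 °C − 34.5 °C)/1.272 = 198 W/m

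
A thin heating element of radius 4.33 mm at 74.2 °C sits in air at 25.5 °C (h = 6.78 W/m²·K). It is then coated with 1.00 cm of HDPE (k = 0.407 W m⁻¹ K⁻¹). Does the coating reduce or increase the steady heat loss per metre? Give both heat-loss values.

increases: 8.98 → 23.1 W/m

Critical radius for a cylinder: r_cr = k/h = 0.0600 m = 6.00 cm.
Outer radius after coating: r₂ = 0.00433 + 0.0100 = 0.01433 m.
Since r₁ < r_cr and r₂ ≤ r_cr, the coating moves toward the maximum at r_cr — heat loss rises.
Bare: R = 1/(2πr₁h) = 5.421 m·K/W; Q = 48.7/5.421 = 8.98 W/m.
Coated: R = R_cond + R_conv = 2.106 m·K/W; Q = 48.7/2.106 = 23.1 W/m.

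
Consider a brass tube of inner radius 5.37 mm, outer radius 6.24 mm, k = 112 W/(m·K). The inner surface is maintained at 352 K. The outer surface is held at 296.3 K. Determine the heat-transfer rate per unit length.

Q' = 2.61×10^5 W/m

Q' = 2πk·ΔT/ln(r₂/r₁) = 2π × 112 × 55.7 / ln(0.00624/0.00537) = 2.61×10^5 W/m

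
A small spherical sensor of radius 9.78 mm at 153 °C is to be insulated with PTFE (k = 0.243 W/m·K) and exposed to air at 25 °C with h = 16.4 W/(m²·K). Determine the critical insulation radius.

r_cr = 2.96 cm

For a sphere, r_cr = 2k_ins/h = 2·0.243/16.4 = 0.0296 m = 2.96 cm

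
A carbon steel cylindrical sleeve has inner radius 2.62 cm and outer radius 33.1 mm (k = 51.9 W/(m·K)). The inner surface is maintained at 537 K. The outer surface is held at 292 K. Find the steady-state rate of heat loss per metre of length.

Q' = 342 kW/m

Q' = 2πk·ΔT/ln(r₂/r₁) = 2π × 51.9 × 245 / ln(0.0331/0.0262) = 3.42×10^5 W/m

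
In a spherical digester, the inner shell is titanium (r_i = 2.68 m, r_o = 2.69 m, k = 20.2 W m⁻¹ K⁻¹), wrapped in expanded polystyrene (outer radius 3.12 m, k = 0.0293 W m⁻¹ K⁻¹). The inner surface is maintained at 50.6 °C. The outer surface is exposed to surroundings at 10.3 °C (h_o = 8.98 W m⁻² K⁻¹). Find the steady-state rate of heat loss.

Treat each layer as a resistance in series:
  R_titanium = (1/2.68 − 1/2.69)/(4πk) = 0.001387/(4π·20.2) = 5.465×10^-6 K/W
  R_expanded polystyrene = (1/2.69 − 1/3.12)/(4πk) = 0.05123/(4π·0.0293) = 0.1392 K/W
  R_conv,out = 1/(4πr²h) = 1/(4π·3.12²·8.98) = 9.103×10^-4 K/W
ΣR = 5.465×10^-6 + 0.1392 + 9.103×10^-4 = 0.1401 K/W
Q = ΔT/ΣR = (50.6 °C − 10.3 °C)/0.1401 = 288 W

Q = 288 W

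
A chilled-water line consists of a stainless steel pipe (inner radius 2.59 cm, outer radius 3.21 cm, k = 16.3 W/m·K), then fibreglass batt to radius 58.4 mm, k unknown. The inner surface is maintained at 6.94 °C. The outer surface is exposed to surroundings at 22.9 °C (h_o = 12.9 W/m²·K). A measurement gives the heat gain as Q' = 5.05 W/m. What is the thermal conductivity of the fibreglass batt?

ΣR = ΔT/Q' = |6.94 − 22.9|/5.05 = 3.160 m·K/W
Known resistances:
  R'_stainless steel = ln(0.0321/0.0259)/(2πk) = 0.2146/(2π·16.3) = 0.002096 m·K/W
  R'_conv,out = 1/(2πr h) = 1/(2π·0.0584·12.9) = 0.2113 m·K/W
R_fibreglass batt = ΣR − ΣR_known = 3.160 − 0.2134 = 2.947 m·K/W
ln(r₂/r₁)/(2πk) = 2.947 ⇒ k = 0.5985/(2π·2.947) = 0.0323 W/m·K

k = 0.0323 W/m·K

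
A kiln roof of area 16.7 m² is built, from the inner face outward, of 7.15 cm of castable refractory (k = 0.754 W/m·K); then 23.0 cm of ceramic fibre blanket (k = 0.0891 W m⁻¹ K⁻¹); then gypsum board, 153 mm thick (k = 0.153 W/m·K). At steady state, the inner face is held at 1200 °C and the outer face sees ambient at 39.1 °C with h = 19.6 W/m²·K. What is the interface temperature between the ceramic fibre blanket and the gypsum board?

T = 366 °C

Resistance network (inner→outer):
  R_castable refractory = L/(kA) = 0.0715/(0.754·16.7) = 0.005678 K/W
  R_ceramic fibre blanket = L/(kA) = 0.230/(0.0891·16.7) = 0.1546 K/W
  R_gypsum board = L/(kA) = 0.153/(0.153·16.7) = 0.05988 K/W
  R_conv,out = 1/(hA) = 1/(19.6·16.7) = 0.003055 K/W
ΣR = 0.005678 + 0.1546 + 0.05988 + 0.003055 = 0.2232 K/W
Q = ΔT/ΣR = (1200 °C − 39.1 °C)/0.2232 = 5201 W
From the inner boundary to the ceramic fibre blanket/gypsum board interface, ΣR_partial = 0.1603 K/W.
T_interface = T_in − Q·ΣR_partial = 1200 °C − (5201)(0.1603) = 366 °C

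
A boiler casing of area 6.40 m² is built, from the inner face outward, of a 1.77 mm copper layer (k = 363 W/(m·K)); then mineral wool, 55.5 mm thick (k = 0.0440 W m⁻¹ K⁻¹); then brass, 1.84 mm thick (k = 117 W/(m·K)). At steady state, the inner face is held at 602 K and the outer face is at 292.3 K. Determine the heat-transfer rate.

Q = 1570 W

Treat each layer as a resistance in series:
  R_copper = L/(kA) = 0.00177/(363·6.40) = 7.619×10^-7 K/W
  R_mineral wool = L/(kA) = 0.0555/(0.0440·6.40) = 0.1971 K/W
  R_brass = L/(kA) = 0.00184/(117·6.40) = 2.457×10^-6 K/W
ΣR = 7.619×10^-7 + 0.1971 + 2.457×10^-6 = 0.1971 K/W
Q = ΔT/ΣR = (602 K − 292.3 K)/0.1971 = 1570 W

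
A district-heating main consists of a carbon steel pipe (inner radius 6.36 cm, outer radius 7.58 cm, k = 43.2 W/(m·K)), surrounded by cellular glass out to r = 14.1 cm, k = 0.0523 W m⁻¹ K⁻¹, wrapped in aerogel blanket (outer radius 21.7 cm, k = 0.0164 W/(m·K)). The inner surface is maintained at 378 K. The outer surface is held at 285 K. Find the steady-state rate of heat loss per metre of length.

Series thermal resistances, inner to outer:
  R'_carbon steel = ln(0.0758/0.0636)/(2πk) = 0.1755/(2π·43.2) = 6.465×10^-4 m·K/W
  R'_cellular glass = ln(0.141/0.0758)/(2πk) = 0.6207/(2π·0.0523) = 1.889 m·K/W
  R'_aerogel blanket = ln(0.217/0.141)/(2πk) = 0.4311/(2π·0.0164) = 4.184 m·K/W
ΣR = 6.465×10^-4 + 1.889 + 4.184 = 6.074 m·K/W
Q' = ΔT/ΣR = (378 K − 285 K)/6.074 = 15.3 W/m

Q' = 15.3 W/m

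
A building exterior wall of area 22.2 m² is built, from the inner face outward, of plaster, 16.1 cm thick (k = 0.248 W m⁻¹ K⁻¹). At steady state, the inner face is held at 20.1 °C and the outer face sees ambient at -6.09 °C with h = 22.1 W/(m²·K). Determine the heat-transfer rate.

Q = 837 W

Series thermal resistances, inner to outer:
  R_plaster = L/(kA) = 0.161/(0.248·22.2) = 0.02924 K/W
  R_conv,out = 1/(hA) = 1/(22.1·22.2) = 0.002038 K/W
ΣR = 0.02924 + 0.002038 = 0.03128 K/W
Q = ΔT/ΣR = (20.1 °C − -6.09 °C)/0.03128 = 837 W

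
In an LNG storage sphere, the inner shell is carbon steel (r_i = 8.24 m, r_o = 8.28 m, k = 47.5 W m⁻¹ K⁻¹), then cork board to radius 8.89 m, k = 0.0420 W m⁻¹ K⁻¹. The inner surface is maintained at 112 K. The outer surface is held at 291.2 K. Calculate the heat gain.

Q = 11400 W

Series thermal resistances, inner to outer:
  R_carbon steel = (1/8.24 − 1/8.28)/(4πk) = 5.863×10^-4/(4π·47.5) = 9.822×10^-7 K/W
  R_cork board = (1/8.28 − 1/8.89)/(4πk) = 0.008287/(4π·0.0420) = 0.01570 K/W
ΣR = 9.822×10^-7 + 0.01570 = 0.01570 K/W
Q = ΔT/ΣR = (112 K − 291.2 K)/0.01570 = -11400 W
(Negative Q ⇒ heat flows inward; heat gain = 11400 W.)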